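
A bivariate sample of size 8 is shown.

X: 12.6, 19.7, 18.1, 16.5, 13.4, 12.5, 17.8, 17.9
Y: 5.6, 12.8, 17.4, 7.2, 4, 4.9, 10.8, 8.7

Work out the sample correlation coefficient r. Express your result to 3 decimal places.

n = 8, ΣX = 128.5, ΣY = 71.4, ΣX² = 2119.77, ΣY² = 782.14, ΣXY = 1219.28
nΣXY − ΣXΣY = 9754.24 − 9174.9 = 579.34
nΣX² − (ΣX)² = 16958.16 − 16512.25 = 445.91; nΣY² − (ΣY)² = 6257.12 − 5097.96 = 1159.16
r = 579.34 / √(445.91 × 1159.16) = 579.34 / 718.9444 ≈ 0.806

0.806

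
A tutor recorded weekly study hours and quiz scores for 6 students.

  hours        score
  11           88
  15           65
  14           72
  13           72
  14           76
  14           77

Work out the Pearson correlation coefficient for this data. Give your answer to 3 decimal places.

-0.873

n = 6, Σx = 81, Σy = 450, Σx² = 1103, Σy² = 34042, Σxy = 6029
nΣxy − ΣxΣy = 36174 − 36450 = -276
nΣx² − (Σx)² = 6618 − 6561 = 57; nΣy² − (Σy)² = 204252 − 202500 = 1752
r = -276 / √(57 × 1752) = -276 / 316.0127 ≈ -0.873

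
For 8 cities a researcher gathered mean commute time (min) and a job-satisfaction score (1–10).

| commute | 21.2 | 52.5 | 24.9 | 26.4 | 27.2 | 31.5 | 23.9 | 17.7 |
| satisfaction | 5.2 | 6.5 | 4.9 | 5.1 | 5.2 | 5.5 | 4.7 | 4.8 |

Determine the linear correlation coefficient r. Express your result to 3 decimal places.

n = 8, Σx = 225.3, Σy = 41.9, Σx² = 7139.25, Σy² = 221.73, Σxy = 1220.12
nΣxy − ΣxΣy = 9760.96 − 9440.07 = 320.89
nΣx² − (Σx)² = 57114 − 50760.09 = 6353.91; nΣy² − (Σy)² = 1773.84 − 1755.61 = 18.23
r = 320.89 / √(6353.91 × 18.23) = 320.89 / 340.3407 ≈ 0.943

0.943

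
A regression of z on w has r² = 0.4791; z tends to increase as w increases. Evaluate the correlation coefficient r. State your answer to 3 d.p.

|r| = √0.4791 = 0.692
The association is positive, so r = 0.692.

0.692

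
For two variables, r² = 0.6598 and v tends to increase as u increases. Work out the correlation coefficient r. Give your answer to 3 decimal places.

0.812

|r| = √0.6598 = 0.812
The association is positive, so r = 0.812.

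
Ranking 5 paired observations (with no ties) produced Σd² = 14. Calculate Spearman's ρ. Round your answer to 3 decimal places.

ρ = 1 − 6Σd² / [n(n²−1)] = 1 − 6×14 / (5×24)
  = 1 − 84/120 = 1 − 0.7000 ≈ 0.300

0.300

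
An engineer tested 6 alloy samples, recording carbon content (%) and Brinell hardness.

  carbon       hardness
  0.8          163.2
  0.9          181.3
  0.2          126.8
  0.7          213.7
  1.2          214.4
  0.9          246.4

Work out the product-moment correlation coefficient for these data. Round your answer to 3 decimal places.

n = 6, Σx = 4.7, Σy = 1145.8, Σx² = 4.23, Σy² = 227930.18, Σxy = 947.72
nΣxy − ΣxΣy = 5686.32 − 5385.26 = 301.06
nΣx² − (Σx)² = 25.38 − 22.09 = 3.29; nΣy² − (Σy)² = 1367581.08 − 1312857.64 = 54723.44
r = 301.06 / √(3.29 × 54723.44) = 301.06 / 424.3113 ≈ 0.710

0.710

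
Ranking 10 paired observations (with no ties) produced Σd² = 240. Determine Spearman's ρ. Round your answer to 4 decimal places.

ρ = 1 − 6Σd² / [n(n²−1)] = 1 − 6×240 / (10×99)
  = 1 − 1440/990 = 1 − 1.45455 ≈ -0.4545

-0.4545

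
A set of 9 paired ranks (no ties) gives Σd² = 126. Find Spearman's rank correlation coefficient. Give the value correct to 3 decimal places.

ρ = 1 − 6Σd² / [n(n²−1)] = 1 − 6×126 / (9×80)
  = 1 − 756/720 = 1 − 1.0500 ≈ -0.050

-0.050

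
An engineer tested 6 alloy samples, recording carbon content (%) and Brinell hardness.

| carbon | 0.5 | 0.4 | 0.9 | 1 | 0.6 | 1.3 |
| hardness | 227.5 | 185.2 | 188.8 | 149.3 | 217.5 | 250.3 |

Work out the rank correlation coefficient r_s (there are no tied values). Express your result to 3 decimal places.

Rank carbon: 2, 1, 4, 5, 3, 6
Rank hardness: 5, 2, 3, 1, 4, 6
d = rank(carbon) − rank(hardness): -3, -1, 1, 4, -1, 0; Σd² = 28
ρ = 1 − 6Σd² / [n(n²−1)] = 1 − 6×28 / (6×35) = 1 − 168/210 ≈ 0.200

0.200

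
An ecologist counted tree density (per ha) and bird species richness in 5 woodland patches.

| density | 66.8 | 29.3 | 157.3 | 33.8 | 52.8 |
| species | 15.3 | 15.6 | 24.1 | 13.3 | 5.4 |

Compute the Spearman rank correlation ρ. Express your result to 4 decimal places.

0.3000

Rank density: 4, 1, 5, 2, 3
Rank species: 3, 4, 5, 2, 1
d = rank(density) − rank(species): 1, -3, 0, 0, 2; Σd² = 14
ρ = 1 − 6Σd² / [n(n²−1)] = 1 − 6×14 / (5×24) = 1 − 84/120 ≈ 0.3000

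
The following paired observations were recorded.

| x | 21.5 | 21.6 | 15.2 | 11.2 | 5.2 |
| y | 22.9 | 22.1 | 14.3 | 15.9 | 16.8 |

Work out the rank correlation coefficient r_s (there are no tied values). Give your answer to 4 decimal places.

Rank x: 4, 5, 3, 2, 1
Rank y: 5, 4, 1, 2, 3
d = rank(x) − rank(y): -1, 1, 2, 0, -2; Σd² = 10
ρ = 1 − 6Σd² / [n(n²−1)] = 1 − 6×10 / (5×24) = 1 − 60/120 ≈ 0.5000

0.5000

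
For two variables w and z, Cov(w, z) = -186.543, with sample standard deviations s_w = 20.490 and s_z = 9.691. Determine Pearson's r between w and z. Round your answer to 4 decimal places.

r = Cov(w,z) / (s_w · s_z) = -186.543 / (20.490 × 9.691)
  = -186.543 / 198.5686 ≈ -0.9394

-0.9394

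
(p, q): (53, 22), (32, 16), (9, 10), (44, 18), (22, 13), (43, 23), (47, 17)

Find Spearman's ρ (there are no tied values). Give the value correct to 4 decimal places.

Rank p: 7, 3, 1, 5, 2, 4, 6
Rank q: 6, 3, 1, 5, 2, 7, 4
d = rank(p) − rank(q): 1, 0, 0, 0, 0, -3, 2; Σd² = 14
ρ = 1 − 6Σd² / [n(n²−1)] = 1 − 6×14 / (7×48) = 1 − 84/336 ≈ 0.7500

0.7500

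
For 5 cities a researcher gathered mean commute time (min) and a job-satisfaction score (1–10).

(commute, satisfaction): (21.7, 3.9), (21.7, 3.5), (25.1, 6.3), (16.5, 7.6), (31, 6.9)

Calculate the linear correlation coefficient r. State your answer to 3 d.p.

n = 5, Σx = 116, Σy = 28.2, Σx² = 2805.04, Σy² = 172.52, Σxy = 658.01
nΣxy − ΣxΣy = 3290.05 − 3271.2 = 18.85
nΣx² − (Σx)² = 14025.2 − 13456 = 569.2; nΣy² − (Σy)² = 862.6 − 795.24 = 67.36
r = 18.85 / √(569.2 × 67.36) = 18.85 / 195.8094 ≈ 0.096

0.096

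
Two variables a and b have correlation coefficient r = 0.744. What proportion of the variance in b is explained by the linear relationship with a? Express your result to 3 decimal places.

r² = (0.744)² = 0.554

0.554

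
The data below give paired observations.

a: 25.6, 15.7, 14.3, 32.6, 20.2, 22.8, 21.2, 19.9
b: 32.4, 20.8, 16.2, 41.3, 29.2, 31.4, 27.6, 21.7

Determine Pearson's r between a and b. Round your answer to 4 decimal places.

0.9588

n = 8, Σa = 172.3, Σb = 220.6, Σa² = 3942.43, Σb² = 6521.78, Σab = 5056.75
nΣab − ΣaΣb = 40454 − 38009.38 = 2444.62
nΣa² − (Σa)² = 31539.44 − 29687.29 = 1852.15; nΣb² − (Σb)² = 52174.24 − 48664.36 = 3509.88
r = 2444.62 / √(1852.15 × 3509.88) = 2444.62 / 2549.6714 ≈ 0.9588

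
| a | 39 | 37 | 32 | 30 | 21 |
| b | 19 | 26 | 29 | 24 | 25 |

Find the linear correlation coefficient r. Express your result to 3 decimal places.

-0.344

n = 5, Σa = 159, Σb = 123, Σa² = 5255, Σb² = 3079, Σab = 3876
nΣab − ΣaΣb = 19380 − 19557 = -177
nΣa² − (Σa)² = 26275 − 25281 = 994; nΣb² − (Σb)² = 15395 − 15129 = 266
r = -177 / √(994 × 266) = -177 / 514.2023 ≈ -0.344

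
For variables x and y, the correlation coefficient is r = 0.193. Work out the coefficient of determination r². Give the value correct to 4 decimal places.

r² = (0.193)² = 0.0372

0.0372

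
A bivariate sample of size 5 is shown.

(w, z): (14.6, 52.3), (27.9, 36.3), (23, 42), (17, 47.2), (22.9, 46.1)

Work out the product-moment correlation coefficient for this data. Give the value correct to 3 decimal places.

-0.940

n = 5, Σw = 105.4, Σz = 223.9, Σw² = 2333.98, Σz² = 10170.03, Σwz = 4600.44
nΣwz − ΣwΣz = 23002.2 − 23599.06 = -596.86
nΣw² − (Σw)² = 11669.9 − 11109.16 = 560.74; nΣz² − (Σz)² = 50850.15 − 50131.21 = 718.94
r = -596.86 / √(560.74 × 718.94) = -596.86 / 634.9318 ≈ -0.940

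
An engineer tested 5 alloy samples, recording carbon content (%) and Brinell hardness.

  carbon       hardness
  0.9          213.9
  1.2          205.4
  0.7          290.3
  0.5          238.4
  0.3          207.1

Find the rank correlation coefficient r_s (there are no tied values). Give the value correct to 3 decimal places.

Rank carbon: 4, 5, 3, 2, 1
Rank hardness: 3, 1, 5, 4, 2
d = rank(carbon) − rank(hardness): 1, 4, -2, -2, -1; Σd² = 26
ρ = 1 − 6Σd² / [n(n²−1)] = 1 − 6×26 / (5×24) = 1 − 156/120 ≈ -0.300

-0.300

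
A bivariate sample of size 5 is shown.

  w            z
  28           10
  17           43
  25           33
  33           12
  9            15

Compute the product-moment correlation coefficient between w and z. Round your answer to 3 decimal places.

n = 5, Σw = 112, Σz = 113, Σw² = 2868, Σz² = 3407, Σwz = 2367
nΣwz − ΣwΣz = 11835 − 12656 = -821
nΣw² − (Σw)² = 14340 − 12544 = 1796; nΣz² − (Σz)² = 17035 − 12769 = 4266
r = -821 / √(1796 × 4266) = -821 / 2767.9841 ≈ -0.297

-0.297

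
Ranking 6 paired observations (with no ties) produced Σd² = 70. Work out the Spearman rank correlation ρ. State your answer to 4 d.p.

-1.0000

ρ = 1 − 6Σd² / [n(n²−1)] = 1 − 6×70 / (6×35)
  = 1 − 420/210 = 1 − 2.00000 ≈ -1.0000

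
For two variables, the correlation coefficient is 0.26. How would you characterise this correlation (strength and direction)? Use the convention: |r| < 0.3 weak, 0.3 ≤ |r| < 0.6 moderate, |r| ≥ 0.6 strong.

r = 0.26 > 0 so the relationship is positive.
|r| = 0.26, which falls in the weak range.

weak positive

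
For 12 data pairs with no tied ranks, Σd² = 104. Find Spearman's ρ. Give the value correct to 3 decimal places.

ρ = 1 − 6Σd² / [n(n²−1)] = 1 − 6×104 / (12×143)
  = 1 − 624/1716 = 1 − 0.3636 ≈ 0.636

0.636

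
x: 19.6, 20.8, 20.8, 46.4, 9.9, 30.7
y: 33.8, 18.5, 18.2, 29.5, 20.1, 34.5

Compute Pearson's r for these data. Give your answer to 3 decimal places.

n = 6, Σx = 148.2, Σy = 154.6, Σx² = 4442.9, Σy² = 4280.44, Σxy = 4052.78
nΣxy − ΣxΣy = 24316.68 − 22911.72 = 1404.96
nΣx² − (Σx)² = 26657.4 − 21963.24 = 4694.16; nΣy² − (Σy)² = 25682.64 − 23901.16 = 1781.48
r = 1404.96 / √(4694.16 × 1781.48) = 1404.96 / 2891.8078 ≈ 0.486

0.486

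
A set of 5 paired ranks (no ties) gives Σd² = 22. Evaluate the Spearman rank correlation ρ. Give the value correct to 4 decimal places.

ρ = 1 − 6Σd² / [n(n²−1)] = 1 − 6×22 / (5×24)
  = 1 − 132/120 = 1 − 1.10000 ≈ -0.1000

-0.1000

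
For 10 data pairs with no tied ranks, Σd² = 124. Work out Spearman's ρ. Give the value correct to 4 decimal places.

0.2485

ρ = 1 − 6Σd² / [n(n²−1)] = 1 − 6×124 / (10×99)
  = 1 − 744/990 = 1 − 0.75152 ≈ 0.2485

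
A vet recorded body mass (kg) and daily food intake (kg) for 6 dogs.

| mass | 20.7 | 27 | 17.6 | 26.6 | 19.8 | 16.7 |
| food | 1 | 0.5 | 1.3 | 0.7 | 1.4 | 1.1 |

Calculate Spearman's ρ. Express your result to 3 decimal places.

Rank mass: 4, 6, 2, 5, 3, 1
Rank food: 3, 1, 5, 2, 6, 4
d = rank(mass) − rank(food): 1, 5, -3, 3, -3, -3; Σd² = 62
ρ = 1 − 6Σd² / [n(n²−1)] = 1 − 6×62 / (6×35) = 1 − 372/210 ≈ -0.771

-0.771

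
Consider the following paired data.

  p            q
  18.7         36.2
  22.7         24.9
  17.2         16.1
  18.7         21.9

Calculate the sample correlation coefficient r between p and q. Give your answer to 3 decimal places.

0.226

n = 4, Σp = 77.3, Σq = 99.1, Σp² = 1510.51, Σq² = 2669.27, Σpq = 1928.62
nΣpq − ΣpΣq = 7714.48 − 7660.43 = 54.05
nΣp² − (Σp)² = 6042.04 − 5975.29 = 66.75; nΣq² − (Σq)² = 10677.08 − 9820.81 = 856.27
r = 54.05 / √(66.75 × 856.27) = 54.05 / 239.0733 ≈ 0.226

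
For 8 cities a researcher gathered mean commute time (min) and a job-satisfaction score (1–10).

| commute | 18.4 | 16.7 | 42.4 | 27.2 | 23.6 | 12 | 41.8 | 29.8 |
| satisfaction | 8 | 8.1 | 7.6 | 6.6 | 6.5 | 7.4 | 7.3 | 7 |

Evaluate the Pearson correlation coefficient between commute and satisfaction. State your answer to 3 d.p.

n = 8, Σx = 211.9, Σy = 58.5, Σx² = 6491.29, Σy² = 430.23, Σxy = 1540.17
nΣxy − ΣxΣy = 12321.36 − 12396.15 = -74.79
nΣx² − (Σx)² = 51930.32 − 44901.61 = 7028.71; nΣy² − (Σy)² = 3441.84 − 3422.25 = 19.59
r = -74.79 / √(7028.71 × 19.59) = -74.79 / 371.0693 ≈ -0.202

-0.202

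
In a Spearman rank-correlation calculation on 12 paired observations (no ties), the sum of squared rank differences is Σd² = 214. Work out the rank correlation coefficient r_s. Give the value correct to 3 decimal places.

ρ = 1 − 6Σd² / [n(n²−1)] = 1 − 6×214 / (12×143)
  = 1 − 1284/1716 = 1 − 0.7483 ≈ 0.252

0.252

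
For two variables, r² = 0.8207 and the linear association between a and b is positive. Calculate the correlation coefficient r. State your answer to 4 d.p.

0.9059

|r| = √0.8207 = 0.9059
The association is positive, so r = 0.9059.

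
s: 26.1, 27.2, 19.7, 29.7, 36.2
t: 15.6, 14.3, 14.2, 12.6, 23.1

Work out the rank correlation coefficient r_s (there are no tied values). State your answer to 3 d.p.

0.300

Rank s: 2, 3, 1, 4, 5
Rank t: 4, 3, 2, 1, 5
d = rank(s) − rank(t): -2, 0, -1, 3, 0; Σd² = 14
ρ = 1 − 6Σd² / [n(n²−1)] = 1 − 6×14 / (5×24) = 1 − 84/120 ≈ 0.300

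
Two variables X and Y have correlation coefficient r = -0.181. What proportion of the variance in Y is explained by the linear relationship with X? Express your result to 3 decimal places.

0.033

r² = (-0.181)² = 0.033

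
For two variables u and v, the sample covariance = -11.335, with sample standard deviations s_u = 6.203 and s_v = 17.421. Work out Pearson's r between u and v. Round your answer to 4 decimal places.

r = Cov(u,v) / (s_u · s_v) = -11.335 / (6.203 × 17.421)
  = -11.335 / 108.0625 ≈ -0.1049

-0.1049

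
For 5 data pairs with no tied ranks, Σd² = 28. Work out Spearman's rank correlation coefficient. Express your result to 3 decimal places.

ρ = 1 − 6Σd² / [n(n²−1)] = 1 − 6×28 / (5×24)
  = 1 − 168/120 = 1 − 1.4000 ≈ -0.400

-0.400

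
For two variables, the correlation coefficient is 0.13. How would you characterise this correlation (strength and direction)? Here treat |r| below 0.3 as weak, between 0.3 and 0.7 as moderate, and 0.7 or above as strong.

r = 0.13 > 0 so the relationship is positive.
|r| = 0.13, which falls in the weak range.

weak positive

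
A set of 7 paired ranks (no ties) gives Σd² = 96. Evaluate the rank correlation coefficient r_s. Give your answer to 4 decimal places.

ρ = 1 − 6Σd² / [n(n²−1)] = 1 − 6×96 / (7×48)
  = 1 − 576/336 = 1 − 1.71429 ≈ -0.7143

-0.7143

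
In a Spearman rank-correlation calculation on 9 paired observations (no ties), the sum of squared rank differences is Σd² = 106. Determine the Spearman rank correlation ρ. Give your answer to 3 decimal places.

ρ = 1 − 6Σd² / [n(n²−1)] = 1 − 6×106 / (9×80)
  = 1 − 636/720 = 1 − 0.8833 ≈ 0.117

0.117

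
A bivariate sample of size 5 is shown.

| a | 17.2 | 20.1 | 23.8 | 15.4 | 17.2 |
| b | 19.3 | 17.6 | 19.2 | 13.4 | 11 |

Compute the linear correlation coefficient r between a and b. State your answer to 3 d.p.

n = 5, Σa = 93.7, Σb = 80.5, Σa² = 1799.29, Σb² = 1351.45, Σab = 1538.24
nΣab − ΣaΣb = 7691.2 − 7542.85 = 148.35
nΣa² − (Σa)² = 8996.45 − 8779.69 = 216.76; nΣb² − (Σb)² = 6757.25 − 6480.25 = 277
r = 148.35 / √(216.76 × 277) = 148.35 / 245.0358 ≈ 0.605

0.605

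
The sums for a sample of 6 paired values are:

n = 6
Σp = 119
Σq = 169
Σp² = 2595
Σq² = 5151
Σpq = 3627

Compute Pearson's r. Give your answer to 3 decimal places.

0.908

r = (nΣpq − ΣpΣq) / √[(nΣp² − (Σp)²)(nΣq² − (Σq)²)]
Numerator: 6×3627 − 119×169 = 1651
Denominator: √[(15570 − 14161)(30906 − 28561)] = √[1409 × 2345] = 1817.7197
r = 1651 / 1817.7197 ≈ 0.908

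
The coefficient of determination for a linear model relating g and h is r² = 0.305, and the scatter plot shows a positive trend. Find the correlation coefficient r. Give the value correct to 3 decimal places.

0.552

|r| = √0.305 = 0.552
The association is positive, so r = 0.552.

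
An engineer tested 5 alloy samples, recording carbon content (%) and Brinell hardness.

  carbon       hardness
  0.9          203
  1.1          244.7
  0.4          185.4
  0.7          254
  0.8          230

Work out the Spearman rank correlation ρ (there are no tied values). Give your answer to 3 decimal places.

0.300

Rank carbon: 4, 5, 1, 2, 3
Rank hardness: 2, 4, 1, 5, 3
d = rank(carbon) − rank(hardness): 2, 1, 0, -3, 0; Σd² = 14
ρ = 1 − 6Σd² / [n(n²−1)] = 1 − 6×14 / (5×24) = 1 − 84/120 ≈ 0.300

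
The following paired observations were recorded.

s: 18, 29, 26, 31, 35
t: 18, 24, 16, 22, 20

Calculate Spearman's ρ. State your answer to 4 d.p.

Rank s: 1, 3, 2, 4, 5
Rank t: 2, 5, 1, 4, 3
d = rank(s) − rank(t): -1, -2, 1, 0, 2; Σd² = 10
ρ = 1 − 6Σd² / [n(n²−1)] = 1 − 6×10 / (5×24) = 1 − 60/120 ≈ 0.5000

0.5000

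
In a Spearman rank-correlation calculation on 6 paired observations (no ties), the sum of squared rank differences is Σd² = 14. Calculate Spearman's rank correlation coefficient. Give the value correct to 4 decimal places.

0.6000

ρ = 1 − 6Σd² / [n(n²−1)] = 1 − 6×14 / (6×35)
  = 1 − 84/210 = 1 − 0.40000 ≈ 0.6000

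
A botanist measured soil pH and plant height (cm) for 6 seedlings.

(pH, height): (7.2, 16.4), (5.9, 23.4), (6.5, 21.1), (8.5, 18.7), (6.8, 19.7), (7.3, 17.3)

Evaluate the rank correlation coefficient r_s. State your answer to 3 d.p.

Rank pH: 4, 1, 2, 6, 3, 5
Rank height: 1, 6, 5, 3, 4, 2
d = rank(pH) − rank(height): 3, -5, -3, 3, -1, 3; Σd² = 62
ρ = 1 − 6Σd² / [n(n²−1)] = 1 − 6×62 / (6×35) = 1 − 372/210 ≈ -0.771

-0.771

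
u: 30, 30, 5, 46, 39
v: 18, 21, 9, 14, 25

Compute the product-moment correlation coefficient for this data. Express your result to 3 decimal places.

0.583

n = 5, Σu = 150, Σv = 87, Σu² = 5462, Σv² = 1667, Σuv = 2834
nΣuv − ΣuΣv = 14170 − 13050 = 1120
nΣu² − (Σu)² = 27310 − 22500 = 4810; nΣv² − (Σv)² = 8335 − 7569 = 766
r = 1120 / √(4810 × 766) = 1120 / 1919.4947 ≈ 0.583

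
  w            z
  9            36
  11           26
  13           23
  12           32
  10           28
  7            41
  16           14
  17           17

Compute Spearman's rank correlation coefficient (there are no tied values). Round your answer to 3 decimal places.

-0.905

Rank w: 2, 4, 6, 5, 3, 1, 7, 8
Rank z: 7, 4, 3, 6, 5, 8, 1, 2
d = rank(w) − rank(z): -5, 0, 3, -1, -2, -7, 6, 6; Σd² = 160
ρ = 1 − 6Σd² / [n(n²−1)] = 1 − 6×160 / (8×63) = 1 − 960/504 ≈ -0.905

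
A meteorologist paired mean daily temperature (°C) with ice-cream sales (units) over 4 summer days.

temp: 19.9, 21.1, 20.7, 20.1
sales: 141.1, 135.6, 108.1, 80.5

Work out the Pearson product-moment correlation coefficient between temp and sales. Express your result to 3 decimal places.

n = 4, Σx = 81.8, Σy = 465.3, Σx² = 1673.72, Σy² = 56462.43, Σxy = 9524.77
nΣxy − ΣxΣy = 38099.08 − 38061.54 = 37.54
nΣx² − (Σx)² = 6694.88 − 6691.24 = 3.64; nΣy² − (Σy)² = 225849.72 − 216504.09 = 9345.63
r = 37.54 / √(3.64 × 9345.63) = 37.54 / 184.4399 ≈ 0.204

0.204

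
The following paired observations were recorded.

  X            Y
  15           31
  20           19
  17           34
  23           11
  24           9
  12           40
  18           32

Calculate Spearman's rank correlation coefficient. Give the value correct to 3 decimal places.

Rank X: 2, 5, 3, 6, 7, 1, 4
Rank Y: 4, 3, 6, 2, 1, 7, 5
d = rank(X) − rank(Y): -2, 2, -3, 4, 6, -6, -1; Σd² = 106
ρ = 1 − 6Σd² / [n(n²−1)] = 1 − 6×106 / (7×48) = 1 − 636/336 ≈ -0.893

-0.893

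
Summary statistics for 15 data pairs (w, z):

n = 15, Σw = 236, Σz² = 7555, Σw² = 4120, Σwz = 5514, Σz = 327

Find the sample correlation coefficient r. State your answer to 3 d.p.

r = (nΣwz − ΣwΣz) / √[(nΣw² − (Σw)²)(nΣz² − (Σz)²)]
Numerator: 15×5514 − 236×327 = 5538
Denominator: √[(61800 − 55696)(113325 − 106929)] = √[6104 × 6396] = 6248.2945
r = 5538 / 6248.2945 ≈ 0.886

0.886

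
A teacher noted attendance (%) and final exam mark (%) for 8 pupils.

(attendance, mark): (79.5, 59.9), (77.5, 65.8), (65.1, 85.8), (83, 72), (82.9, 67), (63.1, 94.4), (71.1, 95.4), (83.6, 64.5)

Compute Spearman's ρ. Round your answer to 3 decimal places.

-0.643

Rank attendance: 5, 4, 2, 7, 6, 1, 3, 8
Rank mark: 1, 3, 6, 5, 4, 7, 8, 2
d = rank(attendance) − rank(mark): 4, 1, -4, 2, 2, -6, -5, 6; Σd² = 138
ρ = 1 − 6Σd² / [n(n²−1)] = 1 − 6×138 / (8×63) = 1 − 828/504 ≈ -0.643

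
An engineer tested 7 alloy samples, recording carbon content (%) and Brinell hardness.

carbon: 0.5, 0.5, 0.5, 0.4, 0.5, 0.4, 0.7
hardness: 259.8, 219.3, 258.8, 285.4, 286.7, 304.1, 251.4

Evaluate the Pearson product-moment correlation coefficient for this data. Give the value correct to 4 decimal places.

-0.5142

n = 7, Σx = 3.5, Σy = 1865.5, Σx² = 1.81, Σy² = 501894.79, Σxy = 924.08
nΣxy − ΣxΣy = 6468.56 − 6529.25 = -60.69
nΣx² − (Σx)² = 12.67 − 12.25 = 0.42; nΣy² − (Σy)² = 3513263.53 − 3480090.25 = 33173.28
r = -60.69 / √(0.42 × 33173.28) = -60.69 / 118.0372 ≈ -0.5142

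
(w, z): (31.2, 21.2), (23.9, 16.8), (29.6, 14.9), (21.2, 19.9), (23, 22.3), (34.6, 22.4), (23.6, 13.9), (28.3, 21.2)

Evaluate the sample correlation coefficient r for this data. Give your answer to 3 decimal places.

0.296

n = 8, Σw = 215.4, Σz = 152.6, Σw² = 5954.26, Σz² = 2991.4, Σwz = 4141.82
nΣwz − ΣwΣz = 33134.56 − 32870.04 = 264.52
nΣw² − (Σw)² = 47634.08 − 46397.16 = 1236.92; nΣz² − (Σz)² = 23931.2 − 23286.76 = 644.44
r = 264.52 / √(1236.92 × 644.44) = 264.52 / 892.8162 ≈ 0.296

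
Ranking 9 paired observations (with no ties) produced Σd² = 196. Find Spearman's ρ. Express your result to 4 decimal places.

-0.6333

ρ = 1 − 6Σd² / [n(n²−1)] = 1 − 6×196 / (9×80)
  = 1 − 1176/720 = 1 − 1.63333 ≈ -0.6333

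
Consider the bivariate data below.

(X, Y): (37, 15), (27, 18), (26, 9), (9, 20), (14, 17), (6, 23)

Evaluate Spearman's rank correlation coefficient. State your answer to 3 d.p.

Rank X: 6, 5, 4, 2, 3, 1
Rank Y: 2, 4, 1, 5, 3, 6
d = rank(X) − rank(Y): 4, 1, 3, -3, 0, -5; Σd² = 60
ρ = 1 − 6Σd² / [n(n²−1)] = 1 − 6×60 / (6×35) = 1 − 360/210 ≈ -0.714

-0.714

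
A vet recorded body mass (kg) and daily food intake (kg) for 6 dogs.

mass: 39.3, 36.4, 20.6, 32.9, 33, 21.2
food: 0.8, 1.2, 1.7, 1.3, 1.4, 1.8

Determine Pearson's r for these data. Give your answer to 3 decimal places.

n = 6, Σx = 183.4, Σy = 8.2, Σx² = 5914.66, Σy² = 11.86, Σxy = 237.27
nΣxy − ΣxΣy = 1423.62 − 1503.88 = -80.26
nΣx² − (Σx)² = 35487.96 − 33635.56 = 1852.4; nΣy² − (Σy)² = 71.16 − 67.24 = 3.92
r = -80.26 / √(1852.4 × 3.92) = -80.26 / 85.2139 ≈ -0.942

-0.942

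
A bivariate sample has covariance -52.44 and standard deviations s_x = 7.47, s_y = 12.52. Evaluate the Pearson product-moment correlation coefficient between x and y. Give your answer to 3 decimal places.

-0.561

r = Cov(x,y) / (s_x · s_y) = -52.44 / (7.47 × 12.52)
  = -52.44 / 93.5244 ≈ -0.561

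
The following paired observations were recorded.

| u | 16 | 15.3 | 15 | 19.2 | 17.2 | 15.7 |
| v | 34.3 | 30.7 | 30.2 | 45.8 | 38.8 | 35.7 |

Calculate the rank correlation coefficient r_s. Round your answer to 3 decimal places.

0.943

Rank u: 4, 2, 1, 6, 5, 3
Rank v: 3, 2, 1, 6, 5, 4
d = rank(u) − rank(v): 1, 0, 0, 0, 0, -1; Σd² = 2
ρ = 1 − 6Σd² / [n(n²−1)] = 1 − 6×2 / (6×35) = 1 − 12/210 ≈ 0.943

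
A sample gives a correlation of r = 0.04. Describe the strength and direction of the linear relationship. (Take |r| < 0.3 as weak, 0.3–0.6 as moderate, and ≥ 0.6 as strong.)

r = 0.04 > 0 so the relationship is positive.
|r| = 0.04, which falls in the weak range.

weak positive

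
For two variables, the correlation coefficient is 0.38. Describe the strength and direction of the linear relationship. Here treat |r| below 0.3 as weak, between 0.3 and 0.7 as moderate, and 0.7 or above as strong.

moderate positive

r = 0.38 > 0 so the relationship is positive.
|r| = 0.38, which falls in the moderate range.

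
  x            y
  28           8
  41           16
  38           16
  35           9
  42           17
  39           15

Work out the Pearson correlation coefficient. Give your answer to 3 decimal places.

0.909

n = 6, Σx = 223, Σy = 81, Σx² = 8419, Σy² = 1171, Σxy = 3102
nΣxy − ΣxΣy = 18612 − 18063 = 549
nΣx² − (Σx)² = 50514 − 49729 = 785; nΣy² − (Σy)² = 7026 − 6561 = 465
r = 549 / √(785 × 465) = 549 / 604.1730 ≈ 0.909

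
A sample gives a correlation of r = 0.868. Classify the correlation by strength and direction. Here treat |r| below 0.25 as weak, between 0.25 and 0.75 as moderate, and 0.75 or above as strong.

strong positive

r = 0.868 > 0 so the relationship is positive.
|r| = 0.868, which falls in the strong range.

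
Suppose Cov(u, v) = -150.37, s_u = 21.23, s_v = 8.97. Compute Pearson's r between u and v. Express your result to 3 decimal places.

r = Cov(u,v) / (s_u · s_v) = -150.37 / (21.23 × 8.97)
  = -150.37 / 190.4331 ≈ -0.790

-0.790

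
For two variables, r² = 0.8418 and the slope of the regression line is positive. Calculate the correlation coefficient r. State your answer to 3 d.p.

0.917

|r| = √0.8418 = 0.917
The association is positive, so r = 0.917.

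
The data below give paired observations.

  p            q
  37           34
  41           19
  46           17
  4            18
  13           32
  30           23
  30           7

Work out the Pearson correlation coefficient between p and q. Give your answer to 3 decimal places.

n = 7, Σp = 201, Σq = 150, Σp² = 7151, Σq² = 3732, Σpq = 4207
nΣpq − ΣpΣq = 29449 − 30150 = -701
nΣp² − (Σp)² = 50057 − 40401 = 9656; nΣq² − (Σq)² = 26124 − 22500 = 3624
r = -701 / √(9656 × 3624) = -701 / 5915.5172 ≈ -0.119

-0.119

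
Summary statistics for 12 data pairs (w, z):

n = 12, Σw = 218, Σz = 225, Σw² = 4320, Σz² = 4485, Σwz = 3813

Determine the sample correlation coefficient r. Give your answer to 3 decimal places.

-0.887

r = (nΣwz − ΣwΣz) / √[(nΣw² − (Σw)²)(nΣz² − (Σz)²)]
Numerator: 12×3813 − 218×225 = -3294
Denominator: √[(51840 − 47524)(53820 − 50625)] = √[4316 × 3195] = 3713.4378
r = -3294 / 3713.4378 ≈ -0.887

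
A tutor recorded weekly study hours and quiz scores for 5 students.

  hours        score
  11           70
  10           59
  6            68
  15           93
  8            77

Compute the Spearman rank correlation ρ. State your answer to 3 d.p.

Rank hours: 4, 3, 1, 5, 2
Rank score: 3, 1, 2, 5, 4
d = rank(hours) − rank(score): 1, 2, -1, 0, -2; Σd² = 10
ρ = 1 − 6Σd² / [n(n²−1)] = 1 − 6×10 / (5×24) = 1 − 60/120 ≈ 0.500

0.500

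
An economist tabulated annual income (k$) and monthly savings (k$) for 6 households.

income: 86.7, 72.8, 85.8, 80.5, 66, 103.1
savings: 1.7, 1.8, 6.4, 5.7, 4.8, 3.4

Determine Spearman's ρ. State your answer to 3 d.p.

-0.200

Rank income: 5, 2, 4, 3, 1, 6
Rank savings: 1, 2, 6, 5, 4, 3
d = rank(income) − rank(savings): 4, 0, -2, -2, -3, 3; Σd² = 42
ρ = 1 − 6Σd² / [n(n²−1)] = 1 − 6×42 / (6×35) = 1 − 252/210 ≈ -0.200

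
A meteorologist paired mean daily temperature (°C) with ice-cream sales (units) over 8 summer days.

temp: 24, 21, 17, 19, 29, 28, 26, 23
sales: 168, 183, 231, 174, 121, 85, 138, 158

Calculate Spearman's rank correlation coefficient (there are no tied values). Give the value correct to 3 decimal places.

-0.929

Rank temp: 5, 3, 1, 2, 8, 7, 6, 4
Rank sales: 5, 7, 8, 6, 2, 1, 3, 4
d = rank(temp) − rank(sales): 0, -4, -7, -4, 6, 6, 3, 0; Σd² = 162
ρ = 1 − 6Σd² / [n(n²−1)] = 1 − 6×162 / (8×63) = 1 − 972/504 ≈ -0.929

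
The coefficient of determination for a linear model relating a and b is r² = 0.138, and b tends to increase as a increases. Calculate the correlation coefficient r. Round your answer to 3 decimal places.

|r| = √0.138 = 0.371
The association is positive, so r = 0.371.

0.371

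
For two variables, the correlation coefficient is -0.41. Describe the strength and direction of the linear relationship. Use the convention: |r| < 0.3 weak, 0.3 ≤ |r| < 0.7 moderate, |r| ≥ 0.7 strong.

moderate negative

r = -0.41 < 0 so the relationship is negative.
|r| = 0.41, which falls in the moderate range.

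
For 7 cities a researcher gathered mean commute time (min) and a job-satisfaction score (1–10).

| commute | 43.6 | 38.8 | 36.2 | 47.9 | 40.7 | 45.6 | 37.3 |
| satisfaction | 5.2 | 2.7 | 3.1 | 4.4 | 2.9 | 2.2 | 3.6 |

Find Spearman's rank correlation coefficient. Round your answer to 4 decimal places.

0.1071

Rank commute: 5, 3, 1, 7, 4, 6, 2
Rank satisfaction: 7, 2, 4, 6, 3, 1, 5
d = rank(commute) − rank(satisfaction): -2, 1, -3, 1, 1, 5, -3; Σd² = 50
ρ = 1 − 6Σd² / [n(n²−1)] = 1 − 6×50 / (7×48) = 1 − 300/336 ≈ 0.1071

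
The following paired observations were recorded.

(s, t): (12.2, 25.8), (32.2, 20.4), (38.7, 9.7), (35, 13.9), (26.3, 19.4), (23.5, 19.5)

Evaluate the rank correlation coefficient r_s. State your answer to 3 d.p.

Rank s: 1, 4, 6, 5, 3, 2
Rank t: 6, 5, 1, 2, 3, 4
d = rank(s) − rank(t): -5, -1, 5, 3, 0, -2; Σd² = 64
ρ = 1 − 6Σd² / [n(n²−1)] = 1 − 6×64 / (6×35) = 1 − 384/210 ≈ -0.829

-0.829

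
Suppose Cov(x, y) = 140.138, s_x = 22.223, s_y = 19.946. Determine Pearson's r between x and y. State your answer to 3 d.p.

r = Cov(x,y) / (s_x · s_y) = 140.138 / (22.223 × 19.946)
  = 140.138 / 443.2600 ≈ 0.316

0.316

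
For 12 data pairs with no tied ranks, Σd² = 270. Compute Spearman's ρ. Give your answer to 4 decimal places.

ρ = 1 − 6Σd² / [n(n²−1)] = 1 − 6×270 / (12×143)
  = 1 − 1620/1716 = 1 − 0.94406 ≈ 0.0559

0.0559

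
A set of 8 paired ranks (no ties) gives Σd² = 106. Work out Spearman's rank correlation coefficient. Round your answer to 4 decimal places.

-0.2619

ρ = 1 − 6Σd² / [n(n²−1)] = 1 − 6×106 / (8×63)
  = 1 − 636/504 = 1 − 1.26190 ≈ -0.2619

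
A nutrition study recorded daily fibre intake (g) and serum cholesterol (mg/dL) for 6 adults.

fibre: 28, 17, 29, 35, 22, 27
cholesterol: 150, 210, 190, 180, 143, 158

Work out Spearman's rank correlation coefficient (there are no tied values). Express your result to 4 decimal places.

0.0286

Rank fibre: 4, 1, 5, 6, 2, 3
Rank cholesterol: 2, 6, 5, 4, 1, 3
d = rank(fibre) − rank(cholesterol): 2, -5, 0, 2, 1, 0; Σd² = 34
ρ = 1 − 6Σd² / [n(n²−1)] = 1 − 6×34 / (6×35) = 1 − 204/210 ≈ 0.0286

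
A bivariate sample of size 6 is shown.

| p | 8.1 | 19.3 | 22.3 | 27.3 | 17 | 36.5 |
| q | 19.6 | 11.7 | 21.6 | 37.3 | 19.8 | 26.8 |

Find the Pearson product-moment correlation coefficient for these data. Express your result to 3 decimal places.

0.541

n = 6, Σp = 130.5, Σq = 136.8, Σp² = 3301.93, Σq² = 3489.18, Σpq = 3199.34
nΣpq − ΣpΣq = 19196.04 − 17852.4 = 1343.64
nΣp² − (Σp)² = 19811.58 − 17030.25 = 2781.33; nΣq² − (Σq)² = 20935.08 − 18714.24 = 2220.84
r = 1343.64 / √(2781.33 × 2220.84) = 1343.64 / 2485.3348 ≈ 0.541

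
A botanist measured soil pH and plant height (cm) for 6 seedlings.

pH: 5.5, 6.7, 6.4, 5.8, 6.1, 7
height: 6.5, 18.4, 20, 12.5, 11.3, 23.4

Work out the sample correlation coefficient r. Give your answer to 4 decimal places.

n = 6, Σx = 37.5, Σy = 92.1, Σx² = 235.95, Σy² = 1612.31, Σxy = 592.26
nΣxy − ΣxΣy = 3553.56 − 3453.75 = 99.81
nΣx² − (Σx)² = 1415.7 − 1406.25 = 9.45; nΣy² − (Σy)² = 9673.86 − 8482.41 = 1191.45
r = 99.81 / √(9.45 × 1191.45) = 99.81 / 106.1094 ≈ 0.9406

0.9406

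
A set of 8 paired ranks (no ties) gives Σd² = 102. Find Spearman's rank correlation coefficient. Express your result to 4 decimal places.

-0.2143

ρ = 1 − 6Σd² / [n(n²−1)] = 1 − 6×102 / (8×63)
  = 1 − 612/504 = 1 − 1.21429 ≈ -0.2143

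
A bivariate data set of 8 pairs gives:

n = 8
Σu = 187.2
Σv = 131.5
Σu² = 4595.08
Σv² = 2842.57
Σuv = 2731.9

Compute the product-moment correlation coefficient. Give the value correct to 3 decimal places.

-0.903

r = (nΣuv − ΣuΣv) / √[(nΣu² − (Σu)²)(nΣv² − (Σv)²)]
Numerator: 8×2731.9 − 187.2×131.5 = -2761.6
Denominator: √[(36760.64 − 35043.84)(22740.56 − 17292.25)] = √[1716.8 × 5448.31] = 3058.3752
r = -2761.6 / 3058.3752 ≈ -0.903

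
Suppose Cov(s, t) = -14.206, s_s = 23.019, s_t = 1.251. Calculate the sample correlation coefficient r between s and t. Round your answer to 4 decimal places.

-0.4933

r = Cov(s,t) / (s_s · s_t) = -14.206 / (23.019 × 1.251)
  = -14.206 / 28.7968 ≈ -0.4933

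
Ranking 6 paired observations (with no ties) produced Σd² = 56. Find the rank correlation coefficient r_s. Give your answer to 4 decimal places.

-0.6000

ρ = 1 − 6Σd² / [n(n²−1)] = 1 − 6×56 / (6×35)
  = 1 − 336/210 = 1 − 1.60000 ≈ -0.6000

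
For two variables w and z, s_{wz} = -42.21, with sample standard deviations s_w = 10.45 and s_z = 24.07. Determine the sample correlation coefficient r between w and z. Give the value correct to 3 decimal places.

-0.168

r = Cov(w,z) / (s_w · s_z) = -42.21 / (10.45 × 24.07)
  = -42.21 / 251.5315 ≈ -0.168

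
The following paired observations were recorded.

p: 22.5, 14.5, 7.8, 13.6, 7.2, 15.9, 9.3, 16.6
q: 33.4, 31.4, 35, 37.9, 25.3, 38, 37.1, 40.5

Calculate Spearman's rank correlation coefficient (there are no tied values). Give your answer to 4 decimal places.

Rank p: 8, 5, 2, 4, 1, 6, 3, 7
Rank q: 3, 2, 4, 6, 1, 7, 5, 8
d = rank(p) − rank(q): 5, 3, -2, -2, 0, -1, -2, -1; Σd² = 48
ρ = 1 − 6Σd² / [n(n²−1)] = 1 − 6×48 / (8×63) = 1 − 288/504 ≈ 0.4286

0.4286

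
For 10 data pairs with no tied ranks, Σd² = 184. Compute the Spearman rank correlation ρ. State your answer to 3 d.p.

ρ = 1 − 6Σd² / [n(n²−1)] = 1 − 6×184 / (10×99)
  = 1 − 1104/990 = 1 − 1.1152 ≈ -0.115

-0.115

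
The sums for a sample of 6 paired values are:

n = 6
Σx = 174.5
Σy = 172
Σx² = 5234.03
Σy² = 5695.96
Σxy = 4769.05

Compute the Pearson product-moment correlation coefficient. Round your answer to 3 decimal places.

r = (nΣxy − ΣxΣy) / √[(nΣx² − (Σx)²)(nΣy² − (Σy)²)]
Numerator: 6×4769.05 − 174.5×172 = -1399.7
Denominator: √[(31404.18 − 30450.25)(34175.76 − 29584)] = √[953.93 × 4591.76] = 2092.8969
r = -1399.7 / 2092.8969 ≈ -0.669

-0.669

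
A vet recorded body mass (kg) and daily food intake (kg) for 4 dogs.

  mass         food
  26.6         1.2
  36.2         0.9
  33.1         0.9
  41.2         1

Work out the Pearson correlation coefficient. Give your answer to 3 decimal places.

n = 4, Σx = 137.1, Σy = 4, Σx² = 4811.05, Σy² = 4.06, Σxy = 135.49
nΣxy − ΣxΣy = 541.96 − 548.4 = -6.44
nΣx² − (Σx)² = 19244.2 − 18796.41 = 447.79; nΣy² − (Σy)² = 16.24 − 16 = 0.24
r = -6.44 / √(447.79 × 0.24) = -6.44 / 10.3668 ≈ -0.621

-0.621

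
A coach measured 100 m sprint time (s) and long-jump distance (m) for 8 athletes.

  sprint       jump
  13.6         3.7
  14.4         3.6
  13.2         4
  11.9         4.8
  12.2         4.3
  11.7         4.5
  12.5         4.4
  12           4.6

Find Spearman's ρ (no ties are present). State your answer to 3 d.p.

-0.905

Rank sprint: 7, 8, 6, 2, 4, 1, 5, 3
Rank jump: 2, 1, 3, 8, 4, 6, 5, 7
d = rank(sprint) − rank(jump): 5, 7, 3, -6, 0, -5, 0, -4; Σd² = 160
ρ = 1 − 6Σd² / [n(n²−1)] = 1 − 6×160 / (8×63) = 1 − 960/504 ≈ -0.905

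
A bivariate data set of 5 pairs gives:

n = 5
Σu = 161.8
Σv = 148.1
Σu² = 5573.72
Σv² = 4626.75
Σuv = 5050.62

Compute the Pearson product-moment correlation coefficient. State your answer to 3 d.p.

r = (nΣuv − ΣuΣv) / √[(nΣu² − (Σu)²)(nΣv² − (Σv)²)]
Numerator: 5×5050.62 − 161.8×148.1 = 1290.52
Denominator: √[(27868.6 − 26179.24)(23133.75 − 21933.61)] = √[1689.36 × 1200.14] = 1423.8920
r = 1290.52 / 1423.8920 ≈ 0.906

0.906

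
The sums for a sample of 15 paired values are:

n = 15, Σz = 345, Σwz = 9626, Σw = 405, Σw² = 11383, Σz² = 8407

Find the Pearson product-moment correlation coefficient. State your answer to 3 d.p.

r = (nΣwz − ΣwΣz) / √[(nΣw² − (Σw)²)(nΣz² − (Σz)²)]
Numerator: 15×9626 − 405×345 = 4665
Denominator: √[(170745 − 164025)(126105 − 119025)] = √[6720 × 7080] = 6897.6518
r = 4665 / 6897.6518 ≈ 0.676

0.676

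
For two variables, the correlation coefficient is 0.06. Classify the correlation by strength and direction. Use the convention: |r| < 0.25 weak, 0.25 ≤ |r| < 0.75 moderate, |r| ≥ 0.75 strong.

r = 0.06 > 0 so the relationship is positive.
|r| = 0.06, which falls in the weak range.

weak positive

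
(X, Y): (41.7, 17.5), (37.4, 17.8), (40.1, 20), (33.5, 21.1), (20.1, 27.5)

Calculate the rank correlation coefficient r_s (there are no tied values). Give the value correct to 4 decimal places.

Rank X: 5, 3, 4, 2, 1
Rank Y: 1, 2, 3, 4, 5
d = rank(X) − rank(Y): 4, 1, 1, -2, -4; Σd² = 38
ρ = 1 − 6Σd² / [n(n²−1)] = 1 − 6×38 / (5×24) = 1 − 228/120 ≈ -0.9000

-0.9000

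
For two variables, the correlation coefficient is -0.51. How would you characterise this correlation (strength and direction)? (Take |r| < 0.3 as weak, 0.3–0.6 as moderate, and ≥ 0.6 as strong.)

moderate negative

r = -0.51 < 0 so the relationship is negative.
|r| = 0.51, which falls in the moderate range.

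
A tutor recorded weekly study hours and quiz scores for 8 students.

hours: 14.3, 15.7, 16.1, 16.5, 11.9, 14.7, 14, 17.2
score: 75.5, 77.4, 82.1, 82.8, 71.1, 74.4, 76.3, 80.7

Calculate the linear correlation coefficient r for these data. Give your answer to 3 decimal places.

0.903

n = 8, Σx = 120.4, Σy = 620.3, Σx² = 1831.98, Σy² = 48212.01, Σxy = 9378.85
nΣxy − ΣxΣy = 75030.8 − 74684.12 = 346.68
nΣx² − (Σx)² = 14655.84 − 14496.16 = 159.68; nΣy² − (Σy)² = 385696.08 − 384772.09 = 923.99
r = 346.68 / √(159.68 × 923.99) = 346.68 / 384.1129 ≈ 0.903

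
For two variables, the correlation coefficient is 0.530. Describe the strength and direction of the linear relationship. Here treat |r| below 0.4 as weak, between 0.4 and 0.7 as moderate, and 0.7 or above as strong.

r = 0.530 > 0 so the relationship is positive.
|r| = 0.530, which falls in the moderate range.

moderate positive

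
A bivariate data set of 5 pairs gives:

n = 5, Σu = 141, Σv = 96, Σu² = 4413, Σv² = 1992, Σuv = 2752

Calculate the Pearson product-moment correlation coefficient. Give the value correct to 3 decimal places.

r = (nΣuv − ΣuΣv) / √[(nΣu² − (Σu)²)(nΣv² − (Σv)²)]
Numerator: 5×2752 − 141×96 = 224
Denominator: √[(22065 − 19881)(9960 − 9216)] = √[2184 × 744] = 1274.7141
r = 224 / 1274.7141 ≈ 0.176

0.176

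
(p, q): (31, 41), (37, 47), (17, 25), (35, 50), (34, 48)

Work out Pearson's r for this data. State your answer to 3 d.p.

n = 5, Σp = 154, Σq = 211, Σp² = 5000, Σq² = 9319, Σpq = 6817
nΣpq − ΣpΣq = 34085 − 32494 = 1591
nΣp² − (Σp)² = 25000 − 23716 = 1284; nΣq² − (Σq)² = 46595 − 44521 = 2074
r = 1591 / √(1284 × 2074) = 1591 / 1631.8750 ≈ 0.975

0.975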